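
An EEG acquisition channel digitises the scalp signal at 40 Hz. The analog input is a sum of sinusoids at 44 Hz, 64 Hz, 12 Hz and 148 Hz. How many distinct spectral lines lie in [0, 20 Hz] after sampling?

fs/2 = 20 Hz.
44 Hz mod fs = 4 Hz.
4 Hz ≤ fs/2 = 20 Hz, appears at 4 Hz.
64 Hz mod fs = 24 Hz.
24 Hz > fs/2 = 20 Hz, folds to fs − 24 Hz = 16 Hz.
12 Hz ≤ fs/2 = 20 Hz, passes unchanged.
148 Hz mod fs = 28 Hz.
28 Hz > fs/2 = 20 Hz, folds to fs − 28 Hz = 12 Hz.
Distinct values: {4 Hz, 12 Hz, 16 Hz} → 3.

3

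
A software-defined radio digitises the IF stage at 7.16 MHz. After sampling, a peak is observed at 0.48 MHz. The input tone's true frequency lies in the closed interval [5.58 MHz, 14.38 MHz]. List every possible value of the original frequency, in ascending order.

6.68 MHz, 7.64 MHz, 13.84 MHz

Frequencies that alias to 0.48 MHz are k·fs ± 0.48 MHz for integer k ≥ 0.
k=0: 0.48 MHz.
k=1: 6.68 MHz, 7.64 MHz.
k=2: 13.84 MHz, 14.8 MHz.
k=3: 21 MHz, 21.96 MHz.
Within [5.58 MHz, 14.38 MHz]: 6.68 MHz, 7.64 MHz, 13.84 MHz.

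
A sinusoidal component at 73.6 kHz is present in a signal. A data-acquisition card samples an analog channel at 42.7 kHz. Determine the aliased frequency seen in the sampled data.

11.8 kHz

73.6 kHz mod fs = 30.9 kHz.
30.9 kHz > fs/2 = 21.35 kHz, folds to fs − 30.9 kHz = 11.8 kHz.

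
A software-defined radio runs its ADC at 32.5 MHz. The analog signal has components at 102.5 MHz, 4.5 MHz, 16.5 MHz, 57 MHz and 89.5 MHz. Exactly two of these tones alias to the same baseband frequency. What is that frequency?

8 MHz

fs/2 = 16.25 MHz.
102.5 MHz mod fs = 5 MHz.
5 MHz ≤ fs/2 = 16.25 MHz, appears at 5 MHz.
4.5 MHz ≤ fs/2 = 16.25 MHz, passes unchanged.
16.5 MHz > fs/2 = 16.25 MHz, folds to fs − 16.5 MHz = 16 MHz.
57 MHz mod fs = 24.5 MHz.
24.5 MHz > fs/2 = 16.25 MHz, folds to fs − 24.5 MHz = 8 MHz.
89.5 MHz mod fs = 24.5 MHz.
24.5 MHz > fs/2 = 16.25 MHz, folds to fs − 24.5 MHz = 8 MHz.
57 MHz and 89.5 MHz both map to 8 MHz.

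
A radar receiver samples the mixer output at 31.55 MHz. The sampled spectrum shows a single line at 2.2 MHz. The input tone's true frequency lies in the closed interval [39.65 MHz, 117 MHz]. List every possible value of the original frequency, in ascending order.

60.9 MHz, 65.3 MHz, 92.45 MHz, 96.85 MHz

Frequencies that alias to 2.2 MHz are k·fs ± 2.2 MHz for integer k ≥ 0.
k=0: 2.2 MHz.
k=1: 29.35 MHz, 33.75 MHz.
k=2: 60.9 MHz, 65.3 MHz.
k=3: 92.45 MHz, 96.85 MHz.
k=4: 124 MHz, 128.4 MHz.
Within [39.65 MHz, 117 MHz]: 60.9 MHz, 65.3 MHz, 92.45 MHz, 96.85 MHz.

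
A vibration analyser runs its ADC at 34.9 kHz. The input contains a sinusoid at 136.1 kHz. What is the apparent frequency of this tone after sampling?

3.5 kHz

136.1 kHz mod fs = 31.4 kHz.
31.4 kHz > fs/2 = 17.45 kHz, folds to fs − 31.4 kHz = 3.5 kHz.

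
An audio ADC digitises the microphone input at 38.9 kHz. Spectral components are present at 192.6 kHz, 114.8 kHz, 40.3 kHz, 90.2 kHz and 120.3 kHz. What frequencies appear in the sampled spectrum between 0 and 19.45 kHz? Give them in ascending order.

1.4 kHz, 1.9 kHz, 3.6 kHz, 12.4 kHz

fs/2 = 19.45 kHz.
192.6 kHz mod fs = 37 kHz.
37 kHz > fs/2 = 19.45 kHz, folds to fs − 37 kHz = 1.9 kHz.
114.8 kHz mod fs = 37 kHz.
37 kHz > fs/2 = 19.45 kHz, folds to fs − 37 kHz = 1.9 kHz.
40.3 kHz mod fs = 1.4 kHz.
1.4 kHz ≤ fs/2 = 19.45 kHz, appears at 1.4 kHz.
90.2 kHz mod fs = 12.4 kHz.
12.4 kHz ≤ fs/2 = 19.45 kHz, appears at 12.4 kHz.
120.3 kHz mod fs = 3.6 kHz.
3.6 kHz ≤ fs/2 = 19.45 kHz, appears at 3.6 kHz.
Distinct values: {1.4 kHz, 1.9 kHz, 3.6 kHz, 12.4 kHz}.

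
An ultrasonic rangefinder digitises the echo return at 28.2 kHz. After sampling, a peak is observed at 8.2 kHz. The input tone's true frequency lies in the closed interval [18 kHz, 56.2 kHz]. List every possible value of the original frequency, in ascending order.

20 kHz, 36.4 kHz, 48.2 kHz

Frequencies that alias to 8.2 kHz are k·fs ± 8.2 kHz for integer k ≥ 0.
k=0: 8.2 kHz.
k=1: 20 kHz, 36.4 kHz.
k=2: 48.2 kHz, 64.6 kHz.
k=3: 76.4 kHz, 92.8 kHz.
Within [18 kHz, 56.2 kHz]: 20 kHz, 36.4 kHz, 48.2 kHz.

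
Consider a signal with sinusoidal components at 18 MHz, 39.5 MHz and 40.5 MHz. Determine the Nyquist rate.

Highest-frequency component: 40.5 MHz.
Nyquist rate = 2 × 40.5 MHz = 81 MHz.

81 MHz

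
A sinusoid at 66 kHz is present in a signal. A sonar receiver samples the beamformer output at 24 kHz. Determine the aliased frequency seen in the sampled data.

6 kHz

66 kHz mod fs = 18 kHz.
18 kHz > fs/2 = 12 kHz, folds to fs − 18 kHz = 6 kHz.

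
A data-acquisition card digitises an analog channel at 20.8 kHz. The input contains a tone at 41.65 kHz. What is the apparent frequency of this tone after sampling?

41.65 kHz mod fs = 0.05 kHz.
0.05 kHz ≤ fs/2 = 10.4 kHz, appears at 0.05 kHz.

0.05 kHz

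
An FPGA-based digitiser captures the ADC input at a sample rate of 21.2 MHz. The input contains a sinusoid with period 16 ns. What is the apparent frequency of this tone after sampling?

T = 16 ns → f = 1/T = 62.5 MHz.
62.5 MHz mod fs = 20.1 MHz.
20.1 MHz > fs/2 = 10.6 MHz, folds to fs − 20.1 MHz = 1.1 MHz.

1.1 MHz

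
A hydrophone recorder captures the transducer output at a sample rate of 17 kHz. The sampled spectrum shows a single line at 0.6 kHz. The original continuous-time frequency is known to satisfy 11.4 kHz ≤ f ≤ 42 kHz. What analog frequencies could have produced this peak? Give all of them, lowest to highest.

16.4 kHz, 17.6 kHz, 33.4 kHz, 34.6 kHz

Frequencies that alias to 0.6 kHz are k·fs ± 0.6 kHz for integer k ≥ 0.
k=0: 0.6 kHz.
k=1: 16.4 kHz, 17.6 kHz.
k=2: 33.4 kHz, 34.6 kHz.
k=3: 50.4 kHz, 51.6 kHz.
Within [11.4 kHz, 42 kHz]: 16.4 kHz, 17.6 kHz, 33.4 kHz, 34.6 kHz.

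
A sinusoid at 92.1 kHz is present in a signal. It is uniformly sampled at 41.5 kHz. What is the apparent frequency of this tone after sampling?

9.1 kHz

92.1 kHz mod fs = 9.1 kHz.
9.1 kHz ≤ fs/2 = 20.75 kHz, appears at 9.1 kHz.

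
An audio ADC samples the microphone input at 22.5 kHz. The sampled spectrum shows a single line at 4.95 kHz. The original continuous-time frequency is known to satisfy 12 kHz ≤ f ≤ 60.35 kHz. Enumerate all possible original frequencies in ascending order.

Frequencies that alias to 4.95 kHz are k·fs ± 4.95 kHz for integer k ≥ 0.
k=0: 4.95 kHz.
k=1: 17.55 kHz, 27.45 kHz.
k=2: 40.05 kHz, 49.95 kHz.
k=3: 62.55 kHz, 72.45 kHz.
Within [12 kHz, 60.35 kHz]: 17.55 kHz, 27.45 kHz, 40.05 kHz, 49.95 kHz.

17.55 kHz, 27.45 kHz, 40.05 kHz, 49.95 kHz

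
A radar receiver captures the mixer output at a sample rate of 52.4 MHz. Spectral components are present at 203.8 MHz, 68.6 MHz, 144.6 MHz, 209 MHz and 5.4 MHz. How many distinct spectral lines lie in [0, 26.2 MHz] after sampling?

5

fs/2 = 26.2 MHz.
203.8 MHz mod fs = 46.6 MHz.
46.6 MHz > fs/2 = 26.2 MHz, folds to fs − 46.6 MHz = 5.8 MHz.
68.6 MHz mod fs = 16.2 MHz.
16.2 MHz ≤ fs/2 = 26.2 MHz, appears at 16.2 MHz.
144.6 MHz mod fs = 39.8 MHz.
39.8 MHz > fs/2 = 26.2 MHz, folds to fs − 39.8 MHz = 12.6 MHz.
209 MHz mod fs = 51.8 MHz.
51.8 MHz > fs/2 = 26.2 MHz, folds to fs − 51.8 MHz = 0.6 MHz.
5.4 MHz ≤ fs/2 = 26.2 MHz, passes unchanged.
Distinct values: {0.6 MHz, 5.4 MHz, 5.8 MHz, 12.6 MHz, 16.2 MHz} → 5.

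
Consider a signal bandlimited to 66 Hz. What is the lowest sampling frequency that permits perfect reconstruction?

132 Hz

Nyquist rate = 2 × 66 Hz = 132 Hz.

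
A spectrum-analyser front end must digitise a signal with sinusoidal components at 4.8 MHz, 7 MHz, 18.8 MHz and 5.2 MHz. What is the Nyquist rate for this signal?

Highest-frequency component: 18.8 MHz.
Nyquist rate = 2 × 18.8 MHz = 37.6 MHz.

37.6 MHz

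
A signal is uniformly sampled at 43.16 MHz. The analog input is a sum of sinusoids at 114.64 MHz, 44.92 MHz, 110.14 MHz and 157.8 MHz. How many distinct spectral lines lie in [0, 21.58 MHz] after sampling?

fs/2 = 21.58 MHz.
114.64 MHz mod fs = 28.32 MHz.
28.32 MHz > fs/2 = 21.58 MHz, folds to fs − 28.32 MHz = 14.84 MHz.
44.92 MHz mod fs = 1.76 MHz.
1.76 MHz ≤ fs/2 = 21.58 MHz, appears at 1.76 MHz.
110.14 MHz mod fs = 23.82 MHz.
23.82 MHz > fs/2 = 21.58 MHz, folds to fs − 23.82 MHz = 19.34 MHz.
157.8 MHz mod fs = 28.32 MHz.
28.32 MHz > fs/2 = 21.58 MHz, folds to fs − 28.32 MHz = 14.84 MHz.
Distinct values: {1.76 MHz, 14.84 MHz, 19.34 MHz} → 3.

3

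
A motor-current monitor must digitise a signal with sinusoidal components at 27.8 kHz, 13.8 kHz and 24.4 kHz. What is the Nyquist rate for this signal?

55.6 kHz

Highest-frequency component: 27.8 kHz.
Nyquist rate = 2 × 27.8 kHz = 55.6 kHz.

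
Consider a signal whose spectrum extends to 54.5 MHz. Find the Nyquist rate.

Nyquist rate = 2 × 54.5 MHz = 109 MHz.

109 MHz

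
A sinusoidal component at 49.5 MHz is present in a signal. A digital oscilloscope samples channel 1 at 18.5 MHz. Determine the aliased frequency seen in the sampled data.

49.5 MHz mod fs = 12.5 MHz.
12.5 MHz > fs/2 = 9.25 MHz, folds to fs − 12.5 MHz = 6 MHz.

6 MHz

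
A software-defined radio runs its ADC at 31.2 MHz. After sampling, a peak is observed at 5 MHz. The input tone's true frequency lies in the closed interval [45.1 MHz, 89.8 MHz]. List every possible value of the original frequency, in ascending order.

Frequencies that alias to 5 MHz are k·fs ± 5 MHz for integer k ≥ 0.
k=0: 5 MHz.
k=1: 26.2 MHz, 36.2 MHz.
k=2: 57.4 MHz, 67.4 MHz.
k=3: 88.6 MHz, 98.6 MHz.
k=4: 119.8 MHz, 129.8 MHz.
Within [45.1 MHz, 89.8 MHz]: 57.4 MHz, 67.4 MHz, 88.6 MHz.

57.4 MHz, 67.4 MHz, 88.6 MHz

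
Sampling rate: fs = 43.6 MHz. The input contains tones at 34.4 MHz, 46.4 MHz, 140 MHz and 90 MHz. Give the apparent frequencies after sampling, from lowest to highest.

fs/2 = 21.8 MHz.
34.4 MHz > fs/2 = 21.8 MHz, folds to fs − 34.4 MHz = 9.2 MHz.
46.4 MHz mod fs = 2.8 MHz.
2.8 MHz ≤ fs/2 = 21.8 MHz, appears at 2.8 MHz.
140 MHz mod fs = 9.2 MHz.
9.2 MHz ≤ fs/2 = 21.8 MHz, appears at 9.2 MHz.
90 MHz mod fs = 2.8 MHz.
2.8 MHz ≤ fs/2 = 21.8 MHz, appears at 2.8 MHz.
Distinct values: {2.8 MHz, 9.2 MHz}.

2.8 MHz, 9.2 MHz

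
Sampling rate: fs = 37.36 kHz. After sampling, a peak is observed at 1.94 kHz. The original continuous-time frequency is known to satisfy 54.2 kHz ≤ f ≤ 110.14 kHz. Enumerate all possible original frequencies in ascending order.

72.78 kHz, 76.66 kHz, 110.14 kHz

Frequencies that alias to 1.94 kHz are k·fs ± 1.94 kHz for integer k ≥ 0.
k=0: 1.94 kHz.
k=1: 35.42 kHz, 39.3 kHz.
k=2: 72.78 kHz, 76.66 kHz.
k=3: 110.14 kHz, 114.02 kHz.
k=4: 147.5 kHz, 151.38 kHz.
Within [54.2 kHz, 110.14 kHz]: 72.78 kHz, 76.66 kHz, 110.14 kHz.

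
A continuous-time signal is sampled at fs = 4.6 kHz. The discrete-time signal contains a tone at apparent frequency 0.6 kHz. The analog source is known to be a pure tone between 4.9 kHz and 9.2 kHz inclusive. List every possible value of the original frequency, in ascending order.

5.2 kHz, 8.6 kHz

Frequencies that alias to 0.6 kHz are k·fs ± 0.6 kHz for integer k ≥ 0.
k=0: 0.6 kHz.
k=1: 4 kHz, 5.2 kHz.
k=2: 8.6 kHz, 9.8 kHz.
k=3: 13.2 kHz, 14.4 kHz.
Within [4.9 kHz, 9.2 kHz]: 5.2 kHz, 8.6 kHz.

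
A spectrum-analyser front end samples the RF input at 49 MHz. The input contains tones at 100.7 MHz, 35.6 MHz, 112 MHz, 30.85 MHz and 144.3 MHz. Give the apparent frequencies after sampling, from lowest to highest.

2.7 MHz, 13.4 MHz, 14 MHz, 18.15 MHz

fs/2 = 24.5 MHz.
100.7 MHz mod fs = 2.7 MHz.
2.7 MHz ≤ fs/2 = 24.5 MHz, appears at 2.7 MHz.
35.6 MHz > fs/2 = 24.5 MHz, folds to fs − 35.6 MHz = 13.4 MHz.
112 MHz mod fs = 14 MHz.
14 MHz ≤ fs/2 = 24.5 MHz, appears at 14 MHz.
30.85 MHz > fs/2 = 24.5 MHz, folds to fs − 30.85 MHz = 18.15 MHz.
144.3 MHz mod fs = 46.3 MHz.
46.3 MHz > fs/2 = 24.5 MHz, folds to fs − 46.3 MHz = 2.7 MHz.
Distinct values: {2.7 MHz, 13.4 MHz, 14 MHz, 18.15 MHz}.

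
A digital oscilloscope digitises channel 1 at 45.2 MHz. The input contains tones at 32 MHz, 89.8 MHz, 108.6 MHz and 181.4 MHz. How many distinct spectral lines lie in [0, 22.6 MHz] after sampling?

fs/2 = 22.6 MHz.
32 MHz > fs/2 = 22.6 MHz, folds to fs − 32 MHz = 13.2 MHz.
89.8 MHz mod fs = 44.6 MHz.
44.6 MHz > fs/2 = 22.6 MHz, folds to fs − 44.6 MHz = 0.6 MHz.
108.6 MHz mod fs = 18.2 MHz.
18.2 MHz ≤ fs/2 = 22.6 MHz, appears at 18.2 MHz.
181.4 MHz mod fs = 0.6 MHz.
0.6 MHz ≤ fs/2 = 22.6 MHz, appears at 0.6 MHz.
Distinct values: {0.6 MHz, 13.2 MHz, 18.2 MHz} → 3.

3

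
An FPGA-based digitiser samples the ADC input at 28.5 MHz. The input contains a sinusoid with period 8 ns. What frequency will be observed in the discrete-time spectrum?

T = 8 ns → f = 1/T = 125 MHz.
125 MHz mod fs = 11 MHz.
11 MHz ≤ fs/2 = 14.25 MHz, appears at 11 MHz.

11 MHz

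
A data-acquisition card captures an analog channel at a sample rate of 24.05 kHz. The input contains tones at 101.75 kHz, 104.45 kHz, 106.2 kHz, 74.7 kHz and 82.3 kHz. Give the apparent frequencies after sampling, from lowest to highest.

2.55 kHz, 5.55 kHz, 8.25 kHz, 10 kHz, 10.15 kHz

fs/2 = 12.025 kHz.
101.75 kHz mod fs = 5.55 kHz.
5.55 kHz ≤ fs/2 = 12.025 kHz, appears at 5.55 kHz.
104.45 kHz mod fs = 8.25 kHz.
8.25 kHz ≤ fs/2 = 12.025 kHz, appears at 8.25 kHz.
106.2 kHz mod fs = 10 kHz.
10 kHz ≤ fs/2 = 12.025 kHz, appears at 10 kHz.
74.7 kHz mod fs = 2.55 kHz.
2.55 kHz ≤ fs/2 = 12.025 kHz, appears at 2.55 kHz.
82.3 kHz mod fs = 10.15 kHz.
10.15 kHz ≤ fs/2 = 12.025 kHz, appears at 10.15 kHz.
Distinct values: {2.55 kHz, 5.55 kHz, 8.25 kHz, 10 kHz, 10.15 kHz}.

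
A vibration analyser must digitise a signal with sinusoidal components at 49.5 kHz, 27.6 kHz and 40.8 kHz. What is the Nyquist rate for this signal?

99 kHz

Highest-frequency component: 49.5 kHz.
Nyquist rate = 2 × 49.5 kHz = 99 kHz.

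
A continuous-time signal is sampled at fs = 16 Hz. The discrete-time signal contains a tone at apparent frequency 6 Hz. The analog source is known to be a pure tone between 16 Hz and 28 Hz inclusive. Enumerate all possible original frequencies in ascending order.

Frequencies that alias to 6 Hz are k·fs ± 6 Hz for integer k ≥ 0.
k=0: 6 Hz.
k=1: 10 Hz, 22 Hz.
k=2: 26 Hz, 38 Hz.
k=3: 42 Hz, 54 Hz.
Within [16 Hz, 28 Hz]: 22 Hz, 26 Hz.

22 Hz, 26 Hz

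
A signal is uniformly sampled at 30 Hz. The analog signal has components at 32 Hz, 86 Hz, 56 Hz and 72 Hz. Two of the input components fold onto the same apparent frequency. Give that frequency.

fs/2 = 15 Hz.
32 Hz mod fs = 2 Hz.
2 Hz ≤ fs/2 = 15 Hz, appears at 2 Hz.
86 Hz mod fs = 26 Hz.
26 Hz > fs/2 = 15 Hz, folds to fs − 26 Hz = 4 Hz.
56 Hz mod fs = 26 Hz.
26 Hz > fs/2 = 15 Hz, folds to fs − 26 Hz = 4 Hz.
72 Hz mod fs = 12 Hz.
12 Hz ≤ fs/2 = 15 Hz, appears at 12 Hz.
56 Hz and 86 Hz both map to 4 Hz.

4 Hz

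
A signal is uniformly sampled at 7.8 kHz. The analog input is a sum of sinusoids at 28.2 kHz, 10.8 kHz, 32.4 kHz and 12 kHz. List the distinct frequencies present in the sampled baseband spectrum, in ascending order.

fs/2 = 3.9 kHz.
28.2 kHz mod fs = 4.8 kHz.
4.8 kHz > fs/2 = 3.9 kHz, folds to fs − 4.8 kHz = 3 kHz.
10.8 kHz mod fs = 3 kHz.
3 kHz ≤ fs/2 = 3.9 kHz, appears at 3 kHz.
32.4 kHz mod fs = 1.2 kHz.
1.2 kHz ≤ fs/2 = 3.9 kHz, appears at 1.2 kHz.
12 kHz mod fs = 4.2 kHz.
4.2 kHz > fs/2 = 3.9 kHz, folds to fs − 4.2 kHz = 3.6 kHz.
Distinct values: {1.2 kHz, 3 kHz, 3.6 kHz}.

1.2 kHz, 3 kHz, 3.6 kHz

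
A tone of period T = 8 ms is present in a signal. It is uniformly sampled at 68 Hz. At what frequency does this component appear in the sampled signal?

11 Hz

T = 8 ms → f = 1/T = 125 Hz.
125 Hz mod fs = 57 Hz.
57 Hz > fs/2 = 34 Hz, folds to fs − 57 Hz = 11 Hz.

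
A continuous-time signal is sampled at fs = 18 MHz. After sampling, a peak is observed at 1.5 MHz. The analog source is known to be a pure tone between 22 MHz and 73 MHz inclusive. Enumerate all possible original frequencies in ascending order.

Frequencies that alias to 1.5 MHz are k·fs ± 1.5 MHz for integer k ≥ 0.
k=0: 1.5 MHz.
k=1: 16.5 MHz, 19.5 MHz.
k=2: 34.5 MHz, 37.5 MHz.
k=3: 52.5 MHz, 55.5 MHz.
k=4: 70.5 MHz, 73.5 MHz.
k=5: 88.5 MHz, 91.5 MHz.
Within [22 MHz, 73 MHz]: 34.5 MHz, 37.5 MHz, 52.5 MHz, 55.5 MHz, 70.5 MHz.

34.5 MHz, 37.5 MHz, 52.5 MHz, 55.5 MHz, 70.5 MHz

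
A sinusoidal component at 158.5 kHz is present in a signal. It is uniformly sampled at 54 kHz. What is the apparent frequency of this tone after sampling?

3.5 kHz

158.5 kHz mod fs = 50.5 kHz.
50.5 kHz > fs/2 = 27 kHz, folds to fs − 50.5 kHz = 3.5 kHz.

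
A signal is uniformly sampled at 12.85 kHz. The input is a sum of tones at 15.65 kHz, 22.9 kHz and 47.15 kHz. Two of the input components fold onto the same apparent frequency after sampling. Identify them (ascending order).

fs/2 = 6.425 kHz.
15.65 kHz mod fs = 2.8 kHz.
2.8 kHz ≤ fs/2 = 6.425 kHz, appears at 2.8 kHz.
22.9 kHz mod fs = 10.05 kHz.
10.05 kHz > fs/2 = 6.425 kHz, folds to fs − 10.05 kHz = 2.8 kHz.
47.15 kHz mod fs = 8.6 kHz.
8.6 kHz > fs/2 = 6.425 kHz, folds to fs − 8.6 kHz = 4.25 kHz.
15.65 kHz and 22.9 kHz both map to 2.8 kHz.

15.65 kHz, 22.9 kHz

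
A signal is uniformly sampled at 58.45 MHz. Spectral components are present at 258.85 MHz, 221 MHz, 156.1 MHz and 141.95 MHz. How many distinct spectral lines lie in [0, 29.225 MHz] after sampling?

fs/2 = 29.225 MHz.
258.85 MHz mod fs = 25.05 MHz.
25.05 MHz ≤ fs/2 = 29.225 MHz, appears at 25.05 MHz.
221 MHz mod fs = 45.65 MHz.
45.65 MHz > fs/2 = 29.225 MHz, folds to fs − 45.65 MHz = 12.8 MHz.
156.1 MHz mod fs = 39.2 MHz.
39.2 MHz > fs/2 = 29.225 MHz, folds to fs − 39.2 MHz = 19.25 MHz.
141.95 MHz mod fs = 25.05 MHz.
25.05 MHz ≤ fs/2 = 29.225 MHz, appears at 25.05 MHz.
Distinct values: {12.8 MHz, 19.25 MHz, 25.05 MHz} → 3.

3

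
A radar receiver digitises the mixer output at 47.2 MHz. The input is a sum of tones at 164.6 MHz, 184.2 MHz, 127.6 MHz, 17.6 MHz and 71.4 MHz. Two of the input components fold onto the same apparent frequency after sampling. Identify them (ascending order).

71.4 MHz, 164.6 MHz

fs/2 = 23.6 MHz.
164.6 MHz mod fs = 23 MHz.
23 MHz ≤ fs/2 = 23.6 MHz, appears at 23 MHz.
184.2 MHz mod fs = 42.6 MHz.
42.6 MHz > fs/2 = 23.6 MHz, folds to fs − 42.6 MHz = 4.6 MHz.
127.6 MHz mod fs = 33.2 MHz.
33.2 MHz > fs/2 = 23.6 MHz, folds to fs − 33.2 MHz = 14 MHz.
17.6 MHz ≤ fs/2 = 23.6 MHz, passes unchanged.
71.4 MHz mod fs = 24.2 MHz.
24.2 MHz > fs/2 = 23.6 MHz, folds to fs − 24.2 MHz = 23 MHz.
71.4 MHz and 164.6 MHz both map to 23 MHz.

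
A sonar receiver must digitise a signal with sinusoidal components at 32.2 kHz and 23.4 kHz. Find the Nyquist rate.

Highest-frequency component: 32.2 kHz.
Nyquist rate = 2 × 32.2 kHz = 64.4 kHz.

64.4 kHz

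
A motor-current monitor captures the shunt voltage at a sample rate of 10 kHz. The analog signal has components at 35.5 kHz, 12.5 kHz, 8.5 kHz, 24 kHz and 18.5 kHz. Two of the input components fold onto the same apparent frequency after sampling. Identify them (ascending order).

8.5 kHz, 18.5 kHz

fs/2 = 5 kHz.
35.5 kHz mod fs = 5.5 kHz.
5.5 kHz > fs/2 = 5 kHz, folds to fs − 5.5 kHz = 4.5 kHz.
12.5 kHz mod fs = 2.5 kHz.
2.5 kHz ≤ fs/2 = 5 kHz, appears at 2.5 kHz.
8.5 kHz > fs/2 = 5 kHz, folds to fs − 8.5 kHz = 1.5 kHz.
24 kHz mod fs = 4 kHz.
4 kHz ≤ fs/2 = 5 kHz, appears at 4 kHz.
18.5 kHz mod fs = 8.5 kHz.
8.5 kHz > fs/2 = 5 kHz, folds to fs − 8.5 kHz = 1.5 kHz.
8.5 kHz and 18.5 kHz both map to 1.5 kHz.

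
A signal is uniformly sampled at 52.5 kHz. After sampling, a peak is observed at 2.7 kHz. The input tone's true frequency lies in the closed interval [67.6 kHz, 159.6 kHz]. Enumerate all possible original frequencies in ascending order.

Frequencies that alias to 2.7 kHz are k·fs ± 2.7 kHz for integer k ≥ 0.
k=0: 2.7 kHz.
k=1: 49.8 kHz, 55.2 kHz.
k=2: 102.3 kHz, 107.7 kHz.
k=3: 154.8 kHz, 160.2 kHz.
k=4: 207.3 kHz, 212.7 kHz.
Within [67.6 kHz, 159.6 kHz]: 102.3 kHz, 107.7 kHz, 154.8 kHz.

102.3 kHz, 107.7 kHz, 154.8 kHz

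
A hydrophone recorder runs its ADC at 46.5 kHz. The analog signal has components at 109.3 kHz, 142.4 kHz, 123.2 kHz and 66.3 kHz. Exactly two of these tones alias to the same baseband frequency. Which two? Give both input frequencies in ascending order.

109.3 kHz, 123.2 kHz

fs/2 = 23.25 kHz.
109.3 kHz mod fs = 16.3 kHz.
16.3 kHz ≤ fs/2 = 23.25 kHz, appears at 16.3 kHz.
142.4 kHz mod fs = 2.9 kHz.
2.9 kHz ≤ fs/2 = 23.25 kHz, appears at 2.9 kHz.
123.2 kHz mod fs = 30.2 kHz.
30.2 kHz > fs/2 = 23.25 kHz, folds to fs − 30.2 kHz = 16.3 kHz.
66.3 kHz mod fs = 19.8 kHz.
19.8 kHz ≤ fs/2 = 23.25 kHz, appears at 19.8 kHz.
109.3 kHz and 123.2 kHz both map to 16.3 kHz.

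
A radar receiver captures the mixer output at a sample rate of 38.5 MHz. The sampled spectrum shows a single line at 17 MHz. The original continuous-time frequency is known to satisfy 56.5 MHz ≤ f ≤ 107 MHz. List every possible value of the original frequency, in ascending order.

60 MHz, 94 MHz, 98.5 MHz

Frequencies that alias to 17 MHz are k·fs ± 17 MHz for integer k ≥ 0.
k=0: 17 MHz.
k=1: 21.5 MHz, 55.5 MHz.
k=2: 60 MHz, 94 MHz.
k=3: 98.5 MHz, 132.5 MHz.
k=4: 137 MHz, 171 MHz.
Within [56.5 MHz, 107 MHz]: 60 MHz, 94 MHz, 98.5 MHz.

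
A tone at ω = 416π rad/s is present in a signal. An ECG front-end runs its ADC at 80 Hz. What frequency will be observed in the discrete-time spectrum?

32 Hz

ω = 416π rad/s → f = ω/(2π) = 208 Hz.
208 Hz mod fs = 48 Hz.
48 Hz > fs/2 = 40 Hz, folds to fs − 48 Hz = 32 Hz.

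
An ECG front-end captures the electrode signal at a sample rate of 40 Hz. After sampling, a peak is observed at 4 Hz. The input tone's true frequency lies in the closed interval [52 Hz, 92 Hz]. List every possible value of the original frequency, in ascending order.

Frequencies that alias to 4 Hz are k·fs ± 4 Hz for integer k ≥ 0.
k=0: 4 Hz.
k=1: 36 Hz, 44 Hz.
k=2: 76 Hz, 84 Hz.
k=3: 116 Hz, 124 Hz.
Within [52 Hz, 92 Hz]: 76 Hz, 84 Hz.

76 Hz, 84 Hz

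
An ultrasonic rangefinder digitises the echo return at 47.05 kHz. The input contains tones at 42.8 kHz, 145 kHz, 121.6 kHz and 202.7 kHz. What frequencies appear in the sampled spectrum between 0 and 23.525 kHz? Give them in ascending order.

fs/2 = 23.525 kHz.
42.8 kHz > fs/2 = 23.525 kHz, folds to fs − 42.8 kHz = 4.25 kHz.
145 kHz mod fs = 3.85 kHz.
3.85 kHz ≤ fs/2 = 23.525 kHz, appears at 3.85 kHz.
121.6 kHz mod fs = 27.5 kHz.
27.5 kHz > fs/2 = 23.525 kHz, folds to fs − 27.5 kHz = 19.55 kHz.
202.7 kHz mod fs = 14.5 kHz.
14.5 kHz ≤ fs/2 = 23.525 kHz, appears at 14.5 kHz.
Distinct values: {3.85 kHz, 4.25 kHz, 14.5 kHz, 19.55 kHz}.

3.85 kHz, 4.25 kHz, 14.5 kHz, 19.55 kHz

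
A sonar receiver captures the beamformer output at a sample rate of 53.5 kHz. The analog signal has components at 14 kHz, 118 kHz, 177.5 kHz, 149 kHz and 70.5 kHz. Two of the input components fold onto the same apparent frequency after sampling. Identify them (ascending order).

fs/2 = 26.75 kHz.
14 kHz ≤ fs/2 = 26.75 kHz, passes unchanged.
118 kHz mod fs = 11 kHz.
11 kHz ≤ fs/2 = 26.75 kHz, appears at 11 kHz.
177.5 kHz mod fs = 17 kHz.
17 kHz ≤ fs/2 = 26.75 kHz, appears at 17 kHz.
149 kHz mod fs = 42 kHz.
42 kHz > fs/2 = 26.75 kHz, folds to fs − 42 kHz = 11.5 kHz.
70.5 kHz mod fs = 17 kHz.
17 kHz ≤ fs/2 = 26.75 kHz, appears at 17 kHz.
70.5 kHz and 177.5 kHz both map to 17 kHz.

70.5 kHz, 177.5 kHz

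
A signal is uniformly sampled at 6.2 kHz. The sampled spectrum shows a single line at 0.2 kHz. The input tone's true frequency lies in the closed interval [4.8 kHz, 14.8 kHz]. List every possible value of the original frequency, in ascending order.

Frequencies that alias to 0.2 kHz are k·fs ± 0.2 kHz for integer k ≥ 0.
k=0: 0.2 kHz.
k=1: 6 kHz, 6.4 kHz.
k=2: 12.2 kHz, 12.6 kHz.
k=3: 18.4 kHz, 18.8 kHz.
Within [4.8 kHz, 14.8 kHz]: 6 kHz, 6.4 kHz, 12.2 kHz, 12.6 kHz.

6 kHz, 6.4 kHz, 12.2 kHz, 12.6 kHz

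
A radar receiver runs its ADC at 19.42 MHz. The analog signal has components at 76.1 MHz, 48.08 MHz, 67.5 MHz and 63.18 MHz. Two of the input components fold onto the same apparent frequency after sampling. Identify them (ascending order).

fs/2 = 9.71 MHz.
76.1 MHz mod fs = 17.84 MHz.
17.84 MHz > fs/2 = 9.71 MHz, folds to fs − 17.84 MHz = 1.58 MHz.
48.08 MHz mod fs = 9.24 MHz.
9.24 MHz ≤ fs/2 = 9.71 MHz, appears at 9.24 MHz.
67.5 MHz mod fs = 9.24 MHz.
9.24 MHz ≤ fs/2 = 9.71 MHz, appears at 9.24 MHz.
63.18 MHz mod fs = 4.92 MHz.
4.92 MHz ≤ fs/2 = 9.71 MHz, appears at 4.92 MHz.
48.08 MHz and 67.5 MHz both map to 9.24 MHz.

48.08 MHz, 67.5 MHz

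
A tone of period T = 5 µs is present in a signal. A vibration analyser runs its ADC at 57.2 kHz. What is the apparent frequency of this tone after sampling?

28.4 kHz

T = 5 µs → f = 1/T = 200 kHz.
200 kHz mod fs = 28.4 kHz.
28.4 kHz ≤ fs/2 = 28.6 kHz, appears at 28.4 kHz.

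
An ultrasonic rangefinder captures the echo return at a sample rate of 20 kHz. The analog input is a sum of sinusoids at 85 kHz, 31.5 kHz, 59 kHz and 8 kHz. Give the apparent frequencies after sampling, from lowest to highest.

fs/2 = 10 kHz.
85 kHz mod fs = 5 kHz.
5 kHz ≤ fs/2 = 10 kHz, appears at 5 kHz.
31.5 kHz mod fs = 11.5 kHz.
11.5 kHz > fs/2 = 10 kHz, folds to fs − 11.5 kHz = 8.5 kHz.
59 kHz mod fs = 19 kHz.
19 kHz > fs/2 = 10 kHz, folds to fs − 19 kHz = 1 kHz.
8 kHz ≤ fs/2 = 10 kHz, passes unchanged.
Distinct values: {1 kHz, 5 kHz, 8 kHz, 8.5 kHz}.

1 kHz, 5 kHz, 8 kHz, 8.5 kHz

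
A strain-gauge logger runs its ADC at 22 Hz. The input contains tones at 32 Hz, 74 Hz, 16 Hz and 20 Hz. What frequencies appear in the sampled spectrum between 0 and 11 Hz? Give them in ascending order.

fs/2 = 11 Hz.
32 Hz mod fs = 10 Hz.
10 Hz ≤ fs/2 = 11 Hz, appears at 10 Hz.
74 Hz mod fs = 8 Hz.
8 Hz ≤ fs/2 = 11 Hz, appears at 8 Hz.
16 Hz > fs/2 = 11 Hz, folds to fs − 16 Hz = 6 Hz.
20 Hz > fs/2 = 11 Hz, folds to fs − 20 Hz = 2 Hz.
Distinct values: {2 Hz, 6 Hz, 8 Hz, 10 Hz}.

2 Hz, 6 Hz, 8 Hz, 10 Hz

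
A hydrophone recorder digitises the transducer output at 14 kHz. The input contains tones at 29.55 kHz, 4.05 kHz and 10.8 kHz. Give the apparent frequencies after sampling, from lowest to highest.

1.55 kHz, 3.2 kHz, 4.05 kHz

fs/2 = 7 kHz.
29.55 kHz mod fs = 1.55 kHz.
1.55 kHz ≤ fs/2 = 7 kHz, appears at 1.55 kHz.
4.05 kHz ≤ fs/2 = 7 kHz, passes unchanged.
10.8 kHz > fs/2 = 7 kHz, folds to fs − 10.8 kHz = 3.2 kHz.
Distinct values: {1.55 kHz, 3.2 kHz, 4.05 kHz}.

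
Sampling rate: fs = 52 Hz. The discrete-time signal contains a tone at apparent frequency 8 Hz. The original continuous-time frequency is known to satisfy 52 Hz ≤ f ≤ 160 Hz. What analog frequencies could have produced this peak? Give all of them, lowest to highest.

60 Hz, 96 Hz, 112 Hz, 148 Hz

Frequencies that alias to 8 Hz are k·fs ± 8 Hz for integer k ≥ 0.
k=0: 8 Hz.
k=1: 44 Hz, 60 Hz.
k=2: 96 Hz, 112 Hz.
k=3: 148 Hz, 164 Hz.
k=4: 200 Hz, 216 Hz.
Within [52 Hz, 160 Hz]: 60 Hz, 96 Hz, 112 Hz, 148 Hz.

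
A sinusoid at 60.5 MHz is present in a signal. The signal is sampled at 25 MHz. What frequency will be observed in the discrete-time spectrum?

10.5 MHz

60.5 MHz mod fs = 10.5 MHz.
10.5 MHz ≤ fs/2 = 12.5 MHz, appears at 10.5 MHz.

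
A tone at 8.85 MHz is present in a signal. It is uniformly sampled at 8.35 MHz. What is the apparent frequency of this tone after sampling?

0.5 MHz

8.85 MHz mod fs = 0.5 MHz.
0.5 MHz ≤ fs/2 = 4.175 MHz, appears at 0.5 MHz.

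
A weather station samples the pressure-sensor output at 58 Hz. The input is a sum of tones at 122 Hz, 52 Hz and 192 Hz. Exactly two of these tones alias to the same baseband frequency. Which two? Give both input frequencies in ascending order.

fs/2 = 29 Hz.
122 Hz mod fs = 6 Hz.
6 Hz ≤ fs/2 = 29 Hz, appears at 6 Hz.
52 Hz > fs/2 = 29 Hz, folds to fs − 52 Hz = 6 Hz.
192 Hz mod fs = 18 Hz.
18 Hz ≤ fs/2 = 29 Hz, appears at 18 Hz.
52 Hz and 122 Hz both map to 6 Hz.

52 Hz, 122 Hz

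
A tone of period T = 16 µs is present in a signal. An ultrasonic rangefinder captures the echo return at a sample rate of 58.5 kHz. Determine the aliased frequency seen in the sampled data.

T = 16 µs → f = 1/T = 62.5 kHz.
62.5 kHz mod fs = 4 kHz.
4 kHz ≤ fs/2 = 29.25 kHz, appears at 4 kHz.

4 kHz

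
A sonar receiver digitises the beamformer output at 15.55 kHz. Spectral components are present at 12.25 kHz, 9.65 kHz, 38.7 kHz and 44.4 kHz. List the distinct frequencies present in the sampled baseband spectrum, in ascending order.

fs/2 = 7.775 kHz.
12.25 kHz > fs/2 = 7.775 kHz, folds to fs − 12.25 kHz = 3.3 kHz.
9.65 kHz > fs/2 = 7.775 kHz, folds to fs − 9.65 kHz = 5.9 kHz.
38.7 kHz mod fs = 7.6 kHz.
7.6 kHz ≤ fs/2 = 7.775 kHz, appears at 7.6 kHz.
44.4 kHz mod fs = 13.3 kHz.
13.3 kHz > fs/2 = 7.775 kHz, folds to fs − 13.3 kHz = 2.25 kHz.
Distinct values: {2.25 kHz, 3.3 kHz, 5.9 kHz, 7.6 kHz}.

2.25 kHz, 3.3 kHz, 5.9 kHz, 7.6 kHz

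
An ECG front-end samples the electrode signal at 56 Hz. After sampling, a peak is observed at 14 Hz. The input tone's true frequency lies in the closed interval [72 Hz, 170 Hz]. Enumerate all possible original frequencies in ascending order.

98 Hz, 126 Hz, 154 Hz

Frequencies that alias to 14 Hz are k·fs ± 14 Hz for integer k ≥ 0.
k=0: 14 Hz.
k=1: 42 Hz, 70 Hz.
k=2: 98 Hz, 126 Hz.
k=3: 154 Hz, 182 Hz.
k=4: 210 Hz, 238 Hz.
Within [72 Hz, 170 Hz]: 98 Hz, 126 Hz, 154 Hz.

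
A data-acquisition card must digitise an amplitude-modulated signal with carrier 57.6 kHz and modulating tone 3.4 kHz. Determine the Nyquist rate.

122 kHz

AM sidebands sit at fc ± fm = 54.2 kHz and 61 kHz.
Highest-frequency component: 61 kHz.
Nyquist rate = 2 × 61 kHz = 122 kHz.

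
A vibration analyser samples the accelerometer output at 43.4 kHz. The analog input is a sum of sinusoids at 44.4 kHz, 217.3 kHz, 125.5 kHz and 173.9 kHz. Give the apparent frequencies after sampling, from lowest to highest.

fs/2 = 21.7 kHz.
44.4 kHz mod fs = 1 kHz.
1 kHz ≤ fs/2 = 21.7 kHz, appears at 1 kHz.
217.3 kHz mod fs = 0.3 kHz.
0.3 kHz ≤ fs/2 = 21.7 kHz, appears at 0.3 kHz.
125.5 kHz mod fs = 38.7 kHz.
38.7 kHz > fs/2 = 21.7 kHz, folds to fs − 38.7 kHz = 4.7 kHz.
173.9 kHz mod fs = 0.3 kHz.
0.3 kHz ≤ fs/2 = 21.7 kHz, appears at 0.3 kHz.
Distinct values: {0.3 kHz, 1 kHz, 4.7 kHz}.

0.3 kHz, 1 kHz, 4.7 kHz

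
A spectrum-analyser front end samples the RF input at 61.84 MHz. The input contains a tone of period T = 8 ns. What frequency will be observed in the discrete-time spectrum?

T = 8 ns → f = 1/T = 125 MHz.
125 MHz mod fs = 1.32 MHz.
1.32 MHz ≤ fs/2 = 30.92 MHz, appears at 1.32 MHz.

1.32 MHz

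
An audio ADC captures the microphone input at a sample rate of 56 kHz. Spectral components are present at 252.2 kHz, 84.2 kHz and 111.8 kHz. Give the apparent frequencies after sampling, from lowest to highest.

0.2 kHz, 27.8 kHz

fs/2 = 28 kHz.
252.2 kHz mod fs = 28.2 kHz.
28.2 kHz > fs/2 = 28 kHz, folds to fs − 28.2 kHz = 27.8 kHz.
84.2 kHz mod fs = 28.2 kHz.
28.2 kHz > fs/2 = 28 kHz, folds to fs − 28.2 kHz = 27.8 kHz.
111.8 kHz mod fs = 55.8 kHz.
55.8 kHz > fs/2 = 28 kHz, folds to fs − 55.8 kHz = 0.2 kHz.
Distinct values: {0.2 kHz, 27.8 kHz}.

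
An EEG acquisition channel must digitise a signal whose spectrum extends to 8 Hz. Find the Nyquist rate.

Nyquist rate = 2 × 8 Hz = 16 Hz.

16 Hz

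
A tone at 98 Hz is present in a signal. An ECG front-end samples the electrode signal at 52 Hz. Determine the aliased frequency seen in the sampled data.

98 Hz mod fs = 46 Hz.
46 Hz > fs/2 = 26 Hz, folds to fs − 46 Hz = 6 Hz.

6 Hz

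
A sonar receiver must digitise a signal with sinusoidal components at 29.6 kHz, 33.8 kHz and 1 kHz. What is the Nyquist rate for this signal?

Highest-frequency component: 33.8 kHz.
Nyquist rate = 2 × 33.8 kHz = 67.6 kHz.

67.6 kHz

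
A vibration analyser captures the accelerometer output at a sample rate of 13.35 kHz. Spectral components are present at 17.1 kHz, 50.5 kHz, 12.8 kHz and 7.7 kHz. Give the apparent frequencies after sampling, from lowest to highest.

fs/2 = 6.675 kHz.
17.1 kHz mod fs = 3.75 kHz.
3.75 kHz ≤ fs/2 = 6.675 kHz, appears at 3.75 kHz.
50.5 kHz mod fs = 10.45 kHz.
10.45 kHz > fs/2 = 6.675 kHz, folds to fs − 10.45 kHz = 2.9 kHz.
12.8 kHz > fs/2 = 6.675 kHz, folds to fs − 12.8 kHz = 0.55 kHz.
7.7 kHz > fs/2 = 6.675 kHz, folds to fs − 7.7 kHz = 5.65 kHz.
Distinct values: {0.55 kHz, 2.9 kHz, 3.75 kHz, 5.65 kHz}.

0.55 kHz, 2.9 kHz, 3.75 kHz, 5.65 kHz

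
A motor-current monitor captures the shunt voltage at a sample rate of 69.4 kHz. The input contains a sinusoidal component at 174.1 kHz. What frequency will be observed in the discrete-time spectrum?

34.1 kHz

174.1 kHz mod fs = 35.3 kHz.
35.3 kHz > fs/2 = 34.7 kHz, folds to fs − 35.3 kHz = 34.1 kHz.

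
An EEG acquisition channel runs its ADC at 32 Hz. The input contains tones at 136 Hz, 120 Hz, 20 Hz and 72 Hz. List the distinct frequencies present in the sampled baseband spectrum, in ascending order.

fs/2 = 16 Hz.
136 Hz mod fs = 8 Hz.
8 Hz ≤ fs/2 = 16 Hz, appears at 8 Hz.
120 Hz mod fs = 24 Hz.
24 Hz > fs/2 = 16 Hz, folds to fs − 24 Hz = 8 Hz.
20 Hz > fs/2 = 16 Hz, folds to fs − 20 Hz = 12 Hz.
72 Hz mod fs = 8 Hz.
8 Hz ≤ fs/2 = 16 Hz, appears at 8 Hz.
Distinct values: {8 Hz, 12 Hz}.

8 Hz, 12 Hz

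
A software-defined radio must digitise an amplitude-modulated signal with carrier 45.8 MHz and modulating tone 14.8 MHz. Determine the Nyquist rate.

AM sidebands sit at fc ± fm = 31 MHz and 60.6 MHz.
Highest-frequency component: 60.6 MHz.
Nyquist rate = 2 × 60.6 MHz = 121.2 MHz.

121.2 MHz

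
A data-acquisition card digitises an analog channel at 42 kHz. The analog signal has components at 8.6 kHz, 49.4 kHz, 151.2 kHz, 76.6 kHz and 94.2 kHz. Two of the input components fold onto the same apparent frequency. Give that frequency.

fs/2 = 21 kHz.
8.6 kHz ≤ fs/2 = 21 kHz, passes unchanged.
49.4 kHz mod fs = 7.4 kHz.
7.4 kHz ≤ fs/2 = 21 kHz, appears at 7.4 kHz.
151.2 kHz mod fs = 25.2 kHz.
25.2 kHz > fs/2 = 21 kHz, folds to fs − 25.2 kHz = 16.8 kHz.
76.6 kHz mod fs = 34.6 kHz.
34.6 kHz > fs/2 = 21 kHz, folds to fs − 34.6 kHz = 7.4 kHz.
94.2 kHz mod fs = 10.2 kHz.
10.2 kHz ≤ fs/2 = 21 kHz, appears at 10.2 kHz.
49.4 kHz and 76.6 kHz both map to 7.4 kHz.

7.4 kHz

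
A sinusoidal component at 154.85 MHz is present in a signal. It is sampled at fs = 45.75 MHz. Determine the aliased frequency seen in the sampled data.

154.85 MHz mod fs = 17.6 MHz.
17.6 MHz ≤ fs/2 = 22.875 MHz, appears at 17.6 MHz.

17.6 MHz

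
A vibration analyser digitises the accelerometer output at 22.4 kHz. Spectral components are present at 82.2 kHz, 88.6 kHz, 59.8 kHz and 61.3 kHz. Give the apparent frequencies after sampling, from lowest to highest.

1 kHz, 5.9 kHz, 7.4 kHz

fs/2 = 11.2 kHz.
82.2 kHz mod fs = 15 kHz.
15 kHz > fs/2 = 11.2 kHz, folds to fs − 15 kHz = 7.4 kHz.
88.6 kHz mod fs = 21.4 kHz.
21.4 kHz > fs/2 = 11.2 kHz, folds to fs − 21.4 kHz = 1 kHz.
59.8 kHz mod fs = 15 kHz.
15 kHz > fs/2 = 11.2 kHz, folds to fs − 15 kHz = 7.4 kHz.
61.3 kHz mod fs = 16.5 kHz.
16.5 kHz > fs/2 = 11.2 kHz, folds to fs − 16.5 kHz = 5.9 kHz.
Distinct values: {1 kHz, 5.9 kHz, 7.4 kHz}.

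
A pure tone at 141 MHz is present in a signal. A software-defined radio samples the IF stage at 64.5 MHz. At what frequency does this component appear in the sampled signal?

12 MHz

141 MHz mod fs = 12 MHz.
12 MHz ≤ fs/2 = 32.25 MHz, appears at 12 MHz.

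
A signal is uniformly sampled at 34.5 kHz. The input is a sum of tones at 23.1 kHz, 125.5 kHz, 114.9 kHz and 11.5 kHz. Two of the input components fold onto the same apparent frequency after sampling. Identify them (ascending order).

23.1 kHz, 114.9 kHz

fs/2 = 17.25 kHz.
23.1 kHz > fs/2 = 17.25 kHz, folds to fs − 23.1 kHz = 11.4 kHz.
125.5 kHz mod fs = 22 kHz.
22 kHz > fs/2 = 17.25 kHz, folds to fs − 22 kHz = 12.5 kHz.
114.9 kHz mod fs = 11.4 kHz.
11.4 kHz ≤ fs/2 = 17.25 kHz, appears at 11.4 kHz.
11.5 kHz ≤ fs/2 = 17.25 kHz, passes unchanged.
23.1 kHz and 114.9 kHz both map to 11.4 kHz.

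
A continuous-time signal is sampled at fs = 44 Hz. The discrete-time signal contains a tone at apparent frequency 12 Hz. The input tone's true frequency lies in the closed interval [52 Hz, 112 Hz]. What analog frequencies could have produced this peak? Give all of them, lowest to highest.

Frequencies that alias to 12 Hz are k·fs ± 12 Hz for integer k ≥ 0.
k=0: 12 Hz.
k=1: 32 Hz, 56 Hz.
k=2: 76 Hz, 100 Hz.
k=3: 120 Hz, 144 Hz.
Within [52 Hz, 112 Hz]: 56 Hz, 76 Hz, 100 Hz.

56 Hz, 76 Hz, 100 Hz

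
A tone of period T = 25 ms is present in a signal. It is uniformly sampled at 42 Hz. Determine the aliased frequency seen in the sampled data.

2 Hz

T = 25 ms → f = 1/T = 40 Hz.
40 Hz > fs/2 = 21 Hz, folds to fs − 40 Hz = 2 Hz.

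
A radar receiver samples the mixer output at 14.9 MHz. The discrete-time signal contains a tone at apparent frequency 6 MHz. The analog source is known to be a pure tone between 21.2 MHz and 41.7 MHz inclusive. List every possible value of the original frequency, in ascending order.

23.8 MHz, 35.8 MHz, 38.7 MHz

Frequencies that alias to 6 MHz are k·fs ± 6 MHz for integer k ≥ 0.
k=0: 6 MHz.
k=1: 8.9 MHz, 20.9 MHz.
k=2: 23.8 MHz, 35.8 MHz.
k=3: 38.7 MHz, 50.7 MHz.
k=4: 53.6 MHz, 65.6 MHz.
Within [21.2 MHz, 41.7 MHz]: 23.8 MHz, 35.8 MHz, 38.7 MHz.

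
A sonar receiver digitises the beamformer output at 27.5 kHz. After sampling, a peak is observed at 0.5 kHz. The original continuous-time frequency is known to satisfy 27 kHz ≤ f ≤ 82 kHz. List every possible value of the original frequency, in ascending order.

Frequencies that alias to 0.5 kHz are k·fs ± 0.5 kHz for integer k ≥ 0.
k=0: 0.5 kHz.
k=1: 27 kHz, 28 kHz.
k=2: 54.5 kHz, 55.5 kHz.
k=3: 82 kHz, 83 kHz.
k=4: 109.5 kHz, 110.5 kHz.
Within [27 kHz, 82 kHz]: 27 kHz, 28 kHz, 54.5 kHz, 55.5 kHz, 82 kHz.

27 kHz, 28 kHz, 54.5 kHz, 55.5 kHz, 82 kHz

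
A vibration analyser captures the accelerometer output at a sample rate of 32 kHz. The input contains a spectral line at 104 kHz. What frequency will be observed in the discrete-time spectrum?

104 kHz mod fs = 8 kHz.
8 kHz ≤ fs/2 = 16 kHz, appears at 8 kHz.

8 kHz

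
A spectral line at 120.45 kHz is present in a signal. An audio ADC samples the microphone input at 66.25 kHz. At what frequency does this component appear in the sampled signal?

120.45 kHz mod fs = 54.2 kHz.
54.2 kHz > fs/2 = 33.125 kHz, folds to fs − 54.2 kHz = 12.05 kHz.

12.05 kHz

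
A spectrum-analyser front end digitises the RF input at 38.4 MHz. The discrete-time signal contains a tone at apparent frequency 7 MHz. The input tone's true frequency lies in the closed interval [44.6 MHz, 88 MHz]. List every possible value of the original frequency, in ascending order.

45.4 MHz, 69.8 MHz, 83.8 MHz

Frequencies that alias to 7 MHz are k·fs ± 7 MHz for integer k ≥ 0.
k=0: 7 MHz.
k=1: 31.4 MHz, 45.4 MHz.
k=2: 69.8 MHz, 83.8 MHz.
k=3: 108.2 MHz, 122.2 MHz.
Within [44.6 MHz, 88 MHz]: 45.4 MHz, 69.8 MHz, 83.8 MHz.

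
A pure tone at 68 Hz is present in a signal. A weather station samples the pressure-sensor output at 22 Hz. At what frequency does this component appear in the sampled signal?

68 Hz mod fs = 2 Hz.
2 Hz ≤ fs/2 = 11 Hz, appears at 2 Hz.

2 Hz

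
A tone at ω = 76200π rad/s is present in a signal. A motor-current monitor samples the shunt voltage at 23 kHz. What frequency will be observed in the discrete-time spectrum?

7.9 kHz

ω = 76200π rad/s → f = ω/(2π) = 38100 Hz = 38.1 kHz.
38.1 kHz mod fs = 15.1 kHz.
15.1 kHz > fs/2 = 11.5 kHz, folds to fs − 15.1 kHz = 7.9 kHz.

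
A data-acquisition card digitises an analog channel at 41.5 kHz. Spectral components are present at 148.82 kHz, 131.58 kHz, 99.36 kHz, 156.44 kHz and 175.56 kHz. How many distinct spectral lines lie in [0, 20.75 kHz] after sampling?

4

fs/2 = 20.75 kHz.
148.82 kHz mod fs = 24.32 kHz.
24.32 kHz > fs/2 = 20.75 kHz, folds to fs − 24.32 kHz = 17.18 kHz.
131.58 kHz mod fs = 7.08 kHz.
7.08 kHz ≤ fs/2 = 20.75 kHz, appears at 7.08 kHz.
99.36 kHz mod fs = 16.36 kHz.
16.36 kHz ≤ fs/2 = 20.75 kHz, appears at 16.36 kHz.
156.44 kHz mod fs = 31.94 kHz.
31.94 kHz > fs/2 = 20.75 kHz, folds to fs − 31.94 kHz = 9.56 kHz.
175.56 kHz mod fs = 9.56 kHz.
9.56 kHz ≤ fs/2 = 20.75 kHz, appears at 9.56 kHz.
Distinct values: {7.08 kHz, 9.56 kHz, 16.36 kHz, 17.18 kHz} → 4.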